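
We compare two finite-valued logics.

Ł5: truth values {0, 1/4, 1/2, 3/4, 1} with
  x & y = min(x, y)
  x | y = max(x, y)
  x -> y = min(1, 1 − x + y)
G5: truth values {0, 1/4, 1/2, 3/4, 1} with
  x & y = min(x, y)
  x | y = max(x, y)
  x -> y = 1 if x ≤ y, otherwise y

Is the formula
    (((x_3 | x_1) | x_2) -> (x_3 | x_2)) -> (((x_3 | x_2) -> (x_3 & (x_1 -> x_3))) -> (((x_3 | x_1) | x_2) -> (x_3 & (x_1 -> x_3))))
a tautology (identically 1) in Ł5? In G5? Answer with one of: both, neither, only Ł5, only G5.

In Ł5: every assignment gives 1 — tautology.
In G5: every assignment gives 1 — tautology.

both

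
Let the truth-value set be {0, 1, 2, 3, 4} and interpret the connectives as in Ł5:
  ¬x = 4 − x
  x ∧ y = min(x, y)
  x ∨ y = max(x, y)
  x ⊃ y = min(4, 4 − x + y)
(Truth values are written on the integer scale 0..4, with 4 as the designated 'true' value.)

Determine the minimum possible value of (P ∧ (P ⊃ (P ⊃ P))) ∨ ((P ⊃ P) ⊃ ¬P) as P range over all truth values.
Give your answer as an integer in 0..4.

2

Take P = 2:
P ⊃ P = 2 ⊃ 2 = 4
P ⊃ (P ⊃ P) = 2 ⊃ 4 = 4
P ∧ (P ⊃ (P ⊃ P)) = 2 ∧ 4 = 2
P ⊃ P = 2 ⊃ 2 = 4
¬P = ¬2 = 2
(P ⊃ P) ⊃ ¬P = 4 ⊃ 2 = 2
(P ∧ (P ⊃ (P ⊃ P))) ∨ ((P ⊃ P) ⊃ ¬P) = 2 ∨ 2 = 2
No assignment yields a value below 2, so this is the minimum.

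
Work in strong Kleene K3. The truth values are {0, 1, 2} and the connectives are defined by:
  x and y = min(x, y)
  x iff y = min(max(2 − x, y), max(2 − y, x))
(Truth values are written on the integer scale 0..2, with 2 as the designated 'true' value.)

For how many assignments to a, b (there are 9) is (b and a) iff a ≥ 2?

4

a = 0, b = 0 ↦ 2  ≥
a = 0, b = 1 ↦ 2  ≥
a = 0, b = 2 ↦ 2  ≥
a = 1, b = 0 ↦ 1  <
a = 1, b = 1 ↦ 1  <
a = 1, b = 2 ↦ 1  <
a = 2, b = 0 ↦ 0  <
a = 2, b = 1 ↦ 1  <
a = 2, b = 2 ↦ 2  ≥
So 4 of the 9 assignments meet the threshold.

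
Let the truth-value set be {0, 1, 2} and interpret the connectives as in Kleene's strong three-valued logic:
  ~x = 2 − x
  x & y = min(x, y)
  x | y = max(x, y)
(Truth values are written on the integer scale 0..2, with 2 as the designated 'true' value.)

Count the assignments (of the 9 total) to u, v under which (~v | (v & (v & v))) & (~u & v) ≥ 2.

1

u = 0, v = 0 ↦ 0  <
u = 0, v = 1 ↦ 1  <
u = 0, v = 2 ↦ 2  ≥
u = 1, v = 0 ↦ 0  <
u = 1, v = 1 ↦ 1  <
u = 1, v = 2 ↦ 1  <
u = 2, v = 0 ↦ 0  <
u = 2, v = 1 ↦ 0  <
u = 2, v = 2 ↦ 0  <
So 1 of the 9 assignments meets the threshold.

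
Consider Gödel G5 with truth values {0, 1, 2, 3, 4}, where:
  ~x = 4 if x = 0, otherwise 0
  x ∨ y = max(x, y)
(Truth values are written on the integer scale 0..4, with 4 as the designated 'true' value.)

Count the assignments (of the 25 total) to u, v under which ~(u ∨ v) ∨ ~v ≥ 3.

value 4: 5 assignments (counts)
value 0: 20 assignments
So 5 of the 25 assignments meet the threshold.

5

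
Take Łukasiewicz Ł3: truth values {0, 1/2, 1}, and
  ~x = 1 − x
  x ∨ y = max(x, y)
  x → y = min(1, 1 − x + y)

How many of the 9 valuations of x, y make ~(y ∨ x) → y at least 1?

7

x = 0, y = 0 ↦ 0  <
x = 0, y = 1/2 ↦ 1  ≥
x = 0, y = 1 ↦ 1  ≥
x = 1/2, y = 0 ↦ 1/2  <
x = 1/2, y = 1/2 ↦ 1  ≥
x = 1/2, y = 1 ↦ 1  ≥
x = 1, y = 0 ↦ 1  ≥
x = 1, y = 1/2 ↦ 1  ≥
x = 1, y = 1 ↦ 1  ≥
So 7 of the 9 assignments meet the threshold.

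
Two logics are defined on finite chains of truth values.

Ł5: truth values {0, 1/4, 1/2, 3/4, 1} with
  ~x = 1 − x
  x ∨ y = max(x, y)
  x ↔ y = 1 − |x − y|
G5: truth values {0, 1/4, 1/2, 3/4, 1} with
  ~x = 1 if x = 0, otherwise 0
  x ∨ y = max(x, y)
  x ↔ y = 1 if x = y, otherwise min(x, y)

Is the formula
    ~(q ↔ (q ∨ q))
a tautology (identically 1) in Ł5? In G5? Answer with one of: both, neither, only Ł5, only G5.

neither

In Ł5: at q = 0 the value is 0 — not a tautology.
In G5: at q = 0 the value is 0 — not a tautology.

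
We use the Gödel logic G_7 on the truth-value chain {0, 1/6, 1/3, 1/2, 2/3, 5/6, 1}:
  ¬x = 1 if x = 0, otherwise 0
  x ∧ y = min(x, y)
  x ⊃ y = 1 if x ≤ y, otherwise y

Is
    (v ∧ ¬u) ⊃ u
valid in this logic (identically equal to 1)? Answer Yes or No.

No

Counterexample: take u = 0, v = 1/6.
¬u = ¬0 = 1
v ∧ ¬u = 1/6 ∧ 1 = 1/6
(v ∧ ¬u) ⊃ u = 1/6 ⊃ 0 = 0
This gives 0 ≠ 1.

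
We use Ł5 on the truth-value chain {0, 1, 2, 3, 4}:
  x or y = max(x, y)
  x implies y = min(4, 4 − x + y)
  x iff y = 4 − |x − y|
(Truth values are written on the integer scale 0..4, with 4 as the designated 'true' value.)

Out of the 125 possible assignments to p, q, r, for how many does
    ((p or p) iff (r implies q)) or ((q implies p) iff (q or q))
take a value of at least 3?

77

value 4: 35 assignments (counts)
value 3: 42 assignments (counts)
value 2: 29 assignments
value 1: 12 assignments
value 0: 7 assignments
So 77 of the 125 assignments meet the threshold.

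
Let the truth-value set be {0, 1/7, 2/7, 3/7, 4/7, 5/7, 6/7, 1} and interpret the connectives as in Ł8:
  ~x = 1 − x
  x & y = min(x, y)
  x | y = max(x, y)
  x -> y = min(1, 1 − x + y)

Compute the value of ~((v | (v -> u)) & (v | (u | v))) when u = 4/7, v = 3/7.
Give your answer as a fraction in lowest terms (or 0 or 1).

v -> u = 3/7 -> 4/7 = 1
v | (v -> u) = 3/7 | 1 = 1
u | v = 4/7 | 3/7 = 4/7
v | (u | v) = 3/7 | 4/7 = 4/7
(v | (v -> u)) & (v | (u | v)) = 1 & 4/7 = 4/7
~((v | (v -> u)) & (v | (u | v))) = ~4/7 = 3/7

3/7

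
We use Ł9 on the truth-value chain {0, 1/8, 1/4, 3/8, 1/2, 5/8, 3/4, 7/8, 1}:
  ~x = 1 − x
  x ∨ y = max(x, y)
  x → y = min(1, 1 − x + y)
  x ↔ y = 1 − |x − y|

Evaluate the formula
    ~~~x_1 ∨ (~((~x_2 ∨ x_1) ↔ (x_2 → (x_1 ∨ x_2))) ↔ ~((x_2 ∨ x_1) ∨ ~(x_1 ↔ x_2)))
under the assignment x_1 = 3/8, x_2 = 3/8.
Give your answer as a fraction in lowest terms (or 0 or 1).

~x_1 = ~3/8 = 5/8
~~x_1 = ~5/8 = 3/8
~~~x_1 = ~3/8 = 5/8
~x_2 = ~3/8 = 5/8
~x_2 ∨ x_1 = 5/8 ∨ 3/8 = 5/8
x_1 ∨ x_2 = 3/8 ∨ 3/8 = 3/8
x_2 → (x_1 ∨ x_2) = 3/8 → 3/8 = 1
(~x_2 ∨ x_1) ↔ (x_2 → (x_1 ∨ x_2)) = 5/8 ↔ 1 = 5/8
~((~x_2 ∨ x_1) ↔ (x_2 → (x_1 ∨ x_2))) = ~5/8 = 3/8
x_2 ∨ x_1 = 3/8 ∨ 3/8 = 3/8
x_1 ↔ x_2 = 3/8 ↔ 3/8 = 1
~(x_1 ↔ x_2) = ~1 = 0
(x_2 ∨ x_1) ∨ ~(x_1 ↔ x_2) = 3/8 ∨ 0 = 3/8
~((x_2 ∨ x_1) ∨ ~(x_1 ↔ x_2)) = ~3/8 = 5/8
~((~x_2 ∨ x_1) ↔ (x_2 → (x_1 ∨ x_2))) ↔ ~((x_2 ∨ x_1) ∨ ~(x_1 ↔ x_2)) = 3/8 ↔ 5/8 = 3/4
~~~x_1 ∨ (~((~x_2 ∨ x_1) ↔ (x_2 → (x_1 ∨ x_2))) ↔ ~((x_2 ∨ x_1) ∨ ~(x_1 ↔ x_2))) = 5/8 ∨ 3/4 = 3/4

3/4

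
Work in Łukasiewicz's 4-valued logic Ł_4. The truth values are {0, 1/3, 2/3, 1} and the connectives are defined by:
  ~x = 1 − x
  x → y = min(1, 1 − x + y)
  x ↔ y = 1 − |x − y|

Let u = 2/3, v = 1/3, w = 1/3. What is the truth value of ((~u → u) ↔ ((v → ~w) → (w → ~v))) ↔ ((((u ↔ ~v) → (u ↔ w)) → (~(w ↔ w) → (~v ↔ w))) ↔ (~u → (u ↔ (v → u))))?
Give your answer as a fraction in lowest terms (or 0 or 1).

1

~u = ~2/3 = 1/3
~u → u = 1/3 → 2/3 = 1
~w = ~1/3 = 2/3
v → ~w = 1/3 → 2/3 = 1
~v = ~1/3 = 2/3
w → ~v = 1/3 → 2/3 = 1
(v → ~w) → (w → ~v) = 1 → 1 = 1
(~u → u) ↔ ((v → ~w) → (w → ~v)) = 1 ↔ 1 = 1
~v = ~1/3 = 2/3
u ↔ ~v = 2/3 ↔ 2/3 = 1
u ↔ w = 2/3 ↔ 1/3 = 2/3
(u ↔ ~v) → (u ↔ w) = 1 → 2/3 = 2/3
w ↔ w = 1/3 ↔ 1/3 = 1
~(w ↔ w) = ~1 = 0
~v = ~1/3 = 2/3
~v ↔ w = 2/3 ↔ 1/3 = 2/3
~(w ↔ w) → (~v ↔ w) = 0 → 2/3 = 1
((u ↔ ~v) → (u ↔ w)) → (~(w ↔ w) → (~v ↔ w)) = 2/3 → 1 = 1
~u = ~2/3 = 1/3
v → u = 1/3 → 2/3 = 1
u ↔ (v → u) = 2/3 ↔ 1 = 2/3
~u → (u ↔ (v → u)) = 1/3 → 2/3 = 1
(((u ↔ ~v) → (u ↔ w)) → (~(w ↔ w) → (~v ↔ w))) ↔ (~u → (u ↔ (v → u))) = 1 ↔ 1 = 1
((~u → u) ↔ ((v → ~w) → (w → ~v))) ↔ ((((u ↔ ~v) → (u ↔ w)) → (~(w ↔ w) → (~v ↔ w))) ↔ (~u → (u ↔ (v → u)))) = 1 ↔ 1 = 1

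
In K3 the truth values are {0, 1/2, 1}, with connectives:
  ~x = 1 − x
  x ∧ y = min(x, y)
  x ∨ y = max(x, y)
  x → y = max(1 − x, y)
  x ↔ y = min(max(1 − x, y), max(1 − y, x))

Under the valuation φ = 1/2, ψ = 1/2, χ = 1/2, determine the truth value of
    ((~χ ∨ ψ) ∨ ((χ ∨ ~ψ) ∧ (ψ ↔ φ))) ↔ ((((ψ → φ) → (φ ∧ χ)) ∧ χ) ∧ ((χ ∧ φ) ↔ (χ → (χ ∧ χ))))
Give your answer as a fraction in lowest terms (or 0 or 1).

~χ = ~1/2 = 1/2
~χ ∨ ψ = 1/2 ∨ 1/2 = 1/2
~ψ = ~1/2 = 1/2
χ ∨ ~ψ = 1/2 ∨ 1/2 = 1/2
ψ ↔ φ = 1/2 ↔ 1/2 = 1/2
(χ ∨ ~ψ) ∧ (ψ ↔ φ) = 1/2 ∧ 1/2 = 1/2
(~χ ∨ ψ) ∨ ((χ ∨ ~ψ) ∧ (ψ ↔ φ)) = 1/2 ∨ 1/2 = 1/2
ψ → φ = 1/2 → 1/2 = 1/2
φ ∧ χ = 1/2 ∧ 1/2 = 1/2
(ψ → φ) → (φ ∧ χ) = 1/2 → 1/2 = 1/2
((ψ → φ) → (φ ∧ χ)) ∧ χ = 1/2 ∧ 1/2 = 1/2
χ ∧ φ = 1/2 ∧ 1/2 = 1/2
χ ∧ χ = 1/2 ∧ 1/2 = 1/2
χ → (χ ∧ χ) = 1/2 → 1/2 = 1/2
(χ ∧ φ) ↔ (χ → (χ ∧ χ)) = 1/2 ↔ 1/2 = 1/2
(((ψ → φ) → (φ ∧ χ)) ∧ χ) ∧ ((χ ∧ φ) ↔ (χ → (χ ∧ χ))) = 1/2 ∧ 1/2 = 1/2
((~χ ∨ ψ) ∨ ((χ ∨ ~ψ) ∧ (ψ ↔ φ))) ↔ ((((ψ → φ) → (φ ∧ χ)) ∧ χ) ∧ ((χ ∧ φ) ↔ (χ → (χ ∧ χ)))) = 1/2 ↔ 1/2 = 1/2

1/2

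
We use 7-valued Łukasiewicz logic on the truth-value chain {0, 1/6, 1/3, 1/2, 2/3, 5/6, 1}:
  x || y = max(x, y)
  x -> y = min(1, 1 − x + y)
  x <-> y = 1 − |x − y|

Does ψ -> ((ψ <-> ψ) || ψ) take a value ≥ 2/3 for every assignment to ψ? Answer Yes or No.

Yes

ψ = 0 ↦ 1
ψ = 1/6 ↦ 1
ψ = 1/3 ↦ 1
ψ = 1/2 ↦ 1
ψ = 2/3 ↦ 1
ψ = 5/6 ↦ 1
ψ = 1 ↦ 1
Every assignment gives a value ≥ 2/3.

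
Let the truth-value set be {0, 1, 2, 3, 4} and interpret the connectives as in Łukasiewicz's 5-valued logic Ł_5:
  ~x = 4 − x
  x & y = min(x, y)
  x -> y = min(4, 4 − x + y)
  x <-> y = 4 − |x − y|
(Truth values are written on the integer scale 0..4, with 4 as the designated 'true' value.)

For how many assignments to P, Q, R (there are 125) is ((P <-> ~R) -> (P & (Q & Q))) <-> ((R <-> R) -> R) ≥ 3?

58

value 4: 35 assignments (counts)
value 3: 23 assignments (counts)
value 2: 39 assignments
value 1: 8 assignments
value 0: 20 assignments
So 58 of the 125 assignments meet the threshold.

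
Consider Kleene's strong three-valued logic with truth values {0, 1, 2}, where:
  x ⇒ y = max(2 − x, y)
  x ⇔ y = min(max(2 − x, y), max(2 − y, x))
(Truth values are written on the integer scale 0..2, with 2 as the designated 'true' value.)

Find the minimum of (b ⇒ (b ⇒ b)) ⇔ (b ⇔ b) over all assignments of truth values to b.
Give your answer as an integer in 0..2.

1

Take b = 1:
b ⇒ b = 1 ⇒ 1 = 1
b ⇒ (b ⇒ b) = 1 ⇒ 1 = 1
b ⇔ b = 1 ⇔ 1 = 1
(b ⇒ (b ⇒ b)) ⇔ (b ⇔ b) = 1 ⇔ 1 = 1
No assignment yields a value below 1, so this is the minimum.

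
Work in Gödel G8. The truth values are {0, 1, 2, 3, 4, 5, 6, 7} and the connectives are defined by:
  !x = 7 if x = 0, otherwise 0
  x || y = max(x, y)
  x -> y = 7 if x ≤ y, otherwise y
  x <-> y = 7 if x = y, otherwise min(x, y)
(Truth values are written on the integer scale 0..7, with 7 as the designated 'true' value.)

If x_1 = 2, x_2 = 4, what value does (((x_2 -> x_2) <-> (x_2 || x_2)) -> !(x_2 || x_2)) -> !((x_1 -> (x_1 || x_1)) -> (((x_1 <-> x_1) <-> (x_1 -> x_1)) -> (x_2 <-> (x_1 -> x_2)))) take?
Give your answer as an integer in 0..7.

7

x_2 -> x_2 = 4 -> 4 = 7
x_2 || x_2 = 4 || 4 = 4
(x_2 -> x_2) <-> (x_2 || x_2) = 7 <-> 4 = 4
x_2 || x_2 = 4 || 4 = 4
!(x_2 || x_2) = !4 = 0
((x_2 -> x_2) <-> (x_2 || x_2)) -> !(x_2 || x_2) = 4 -> 0 = 0
x_1 || x_1 = 2 || 2 = 2
x_1 -> (x_1 || x_1) = 2 -> 2 = 7
x_1 <-> x_1 = 2 <-> 2 = 7
x_1 -> x_1 = 2 -> 2 = 7
(x_1 <-> x_1) <-> (x_1 -> x_1) = 7 <-> 7 = 7
x_1 -> x_2 = 2 -> 4 = 7
x_2 <-> (x_1 -> x_2) = 4 <-> 7 = 4
((x_1 <-> x_1) <-> (x_1 -> x_1)) -> (x_2 <-> (x_1 -> x_2)) = 7 -> 4 = 4
(x_1 -> (x_1 || x_1)) -> (((x_1 <-> x_1) <-> (x_1 -> x_1)) -> (x_2 <-> (x_1 -> x_2))) = 7 -> 4 = 4
!((x_1 -> (x_1 || x_1)) -> (((x_1 <-> x_1) <-> (x_1 -> x_1)) -> (x_2 <-> (x_1 -> x_2)))) = !4 = 0
(((x_2 -> x_2) <-> (x_2 || x_2)) -> !(x_2 || x_2)) -> !((x_1 -> (x_1 || x_1)) -> (((x_1 <-> x_1) <-> (x_1 -> x_1)) -> (x_2 <-> (x_1 -> x_2)))) = 0 -> 0 = 7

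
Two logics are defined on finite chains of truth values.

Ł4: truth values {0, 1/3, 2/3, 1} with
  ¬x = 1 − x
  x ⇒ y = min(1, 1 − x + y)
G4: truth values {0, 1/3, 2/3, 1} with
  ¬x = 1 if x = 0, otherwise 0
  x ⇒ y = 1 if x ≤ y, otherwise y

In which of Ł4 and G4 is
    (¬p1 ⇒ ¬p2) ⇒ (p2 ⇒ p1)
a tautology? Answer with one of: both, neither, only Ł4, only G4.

only Ł4

In Ł4: every assignment gives 1 — tautology.
In G4: at p1 = 1/3, p2 = 2/3 the value is 1/3 — not a tautology.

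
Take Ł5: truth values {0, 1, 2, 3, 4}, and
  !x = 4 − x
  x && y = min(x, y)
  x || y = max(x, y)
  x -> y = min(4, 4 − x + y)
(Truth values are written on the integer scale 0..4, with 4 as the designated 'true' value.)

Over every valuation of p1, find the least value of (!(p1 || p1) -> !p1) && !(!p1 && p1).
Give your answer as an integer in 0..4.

Take p1 = 2:
p1 || p1 = 2 || 2 = 2
!(p1 || p1) = !2 = 2
!p1 = !2 = 2
!(p1 || p1) -> !p1 = 2 -> 2 = 4
!p1 = !2 = 2
!p1 && p1 = 2 && 2 = 2
!(!p1 && p1) = !2 = 2
(!(p1 || p1) -> !p1) && !(!p1 && p1) = 4 && 2 = 2
No assignment yields a value below 2, so this is the minimum.

2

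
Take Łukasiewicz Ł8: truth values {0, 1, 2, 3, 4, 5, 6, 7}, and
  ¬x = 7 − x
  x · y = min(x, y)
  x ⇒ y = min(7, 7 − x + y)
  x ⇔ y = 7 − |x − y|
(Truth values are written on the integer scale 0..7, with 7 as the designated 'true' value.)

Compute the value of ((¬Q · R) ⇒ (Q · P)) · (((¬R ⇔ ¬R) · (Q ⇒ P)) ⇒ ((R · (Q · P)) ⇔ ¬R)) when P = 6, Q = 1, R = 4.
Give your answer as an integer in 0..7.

¬Q = ¬1 = 6
¬Q · R = 6 · 4 = 4
Q · P = 1 · 6 = 1
(¬Q · R) ⇒ (Q · P) = 4 ⇒ 1 = 4
¬R = ¬4 = 3
¬R = ¬4 = 3
¬R ⇔ ¬R = 3 ⇔ 3 = 7
Q ⇒ P = 1 ⇒ 6 = 7
(¬R ⇔ ¬R) · (Q ⇒ P) = 7 · 7 = 7
Q · P = 1 · 6 = 1
R · (Q · P) = 4 · 1 = 1
¬R = ¬4 = 3
(R · (Q · P)) ⇔ ¬R = 1 ⇔ 3 = 5
((¬R ⇔ ¬R) · (Q ⇒ P)) ⇒ ((R · (Q · P)) ⇔ ¬R) = 7 ⇒ 5 = 5
((¬Q · R) ⇒ (Q · P)) · (((¬R ⇔ ¬R) · (Q ⇒ P)) ⇒ ((R · (Q · P)) ⇔ ¬R)) = 4 · 5 = 4

4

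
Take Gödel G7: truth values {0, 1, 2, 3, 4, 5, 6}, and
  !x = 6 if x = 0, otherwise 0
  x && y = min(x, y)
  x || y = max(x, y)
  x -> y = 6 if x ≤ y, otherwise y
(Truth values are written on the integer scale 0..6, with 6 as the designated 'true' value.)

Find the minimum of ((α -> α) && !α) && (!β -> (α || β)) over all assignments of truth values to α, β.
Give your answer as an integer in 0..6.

Take α = 0, β = 0:
α -> α = 0 -> 0 = 6
!α = !0 = 6
(α -> α) && !α = 6 && 6 = 6
!β = !0 = 6
α || β = 0 || 0 = 0
!β -> (α || β) = 6 -> 0 = 0
((α -> α) && !α) && (!β -> (α || β)) = 6 && 0 = 0
No assignment yields a value below 0, so this is the minimum.

0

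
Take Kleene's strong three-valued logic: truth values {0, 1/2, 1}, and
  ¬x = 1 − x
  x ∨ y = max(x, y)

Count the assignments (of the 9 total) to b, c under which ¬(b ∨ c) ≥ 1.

1

b = 0, c = 0 ↦ 1  ≥
b = 0, c = 1/2 ↦ 1/2  <
b = 0, c = 1 ↦ 0  <
b = 1/2, c = 0 ↦ 1/2  <
b = 1/2, c = 1/2 ↦ 1/2  <
b = 1/2, c = 1 ↦ 0  <
b = 1, c = 0 ↦ 0  <
b = 1, c = 1/2 ↦ 0  <
b = 1, c = 1 ↦ 0  <
So 1 of the 9 assignments meets the threshold.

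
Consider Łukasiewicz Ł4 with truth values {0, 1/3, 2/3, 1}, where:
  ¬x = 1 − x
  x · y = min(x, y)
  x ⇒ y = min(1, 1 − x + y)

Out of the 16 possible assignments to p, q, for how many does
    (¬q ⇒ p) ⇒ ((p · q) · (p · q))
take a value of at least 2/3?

8

p = 0, q = 0 ↦ 1  ≥
p = 0, q = 1/3 ↦ 2/3  ≥
p = 0, q = 2/3 ↦ 1/3  <
p = 0, q = 1 ↦ 0  <
p = 1/3, q = 0 ↦ 2/3  ≥
p = 1/3, q = 1/3 ↦ 2/3  ≥
p = 1/3, q = 2/3 ↦ 1/3  <
p = 1/3, q = 1 ↦ 1/3  <
p = 2/3, q = 0 ↦ 1/3  <
p = 2/3, q = 1/3 ↦ 1/3  <
p = 2/3, q = 2/3 ↦ 2/3  ≥
p = 2/3, q = 1 ↦ 2/3  ≥
p = 1, q = 0 ↦ 0  <
p = 1, q = 1/3 ↦ 1/3  <
p = 1, q = 2/3 ↦ 2/3  ≥
p = 1, q = 1 ↦ 1  ≥
So 8 of the 16 assignments meet the threshold.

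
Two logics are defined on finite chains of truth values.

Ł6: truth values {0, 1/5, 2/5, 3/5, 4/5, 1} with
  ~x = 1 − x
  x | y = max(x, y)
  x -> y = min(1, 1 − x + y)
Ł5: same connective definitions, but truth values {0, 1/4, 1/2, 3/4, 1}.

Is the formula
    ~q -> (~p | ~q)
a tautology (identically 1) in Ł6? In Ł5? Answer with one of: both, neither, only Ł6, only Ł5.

In Ł6: every assignment gives 1 — tautology.
In Ł5: every assignment gives 1 — tautology.

both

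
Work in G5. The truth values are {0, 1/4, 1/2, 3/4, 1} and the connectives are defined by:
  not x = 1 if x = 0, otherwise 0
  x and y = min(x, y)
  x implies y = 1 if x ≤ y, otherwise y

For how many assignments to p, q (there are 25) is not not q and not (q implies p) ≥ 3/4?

4

value 1: 4 assignments (counts)
value 0: 21 assignments
So 4 of the 25 assignments meet the threshold.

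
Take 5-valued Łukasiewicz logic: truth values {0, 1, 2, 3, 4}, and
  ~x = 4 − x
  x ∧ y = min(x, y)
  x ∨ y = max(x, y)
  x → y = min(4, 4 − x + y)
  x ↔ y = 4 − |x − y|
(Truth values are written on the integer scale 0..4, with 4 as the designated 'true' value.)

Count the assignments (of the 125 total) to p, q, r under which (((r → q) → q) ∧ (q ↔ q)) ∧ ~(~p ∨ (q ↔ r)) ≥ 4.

value 4: 2 assignments (counts)
value 3: 10 assignments
value 2: 24 assignments
value 1: 44 assignments
value 0: 45 assignments
So 2 of the 125 assignments meet the threshold.

2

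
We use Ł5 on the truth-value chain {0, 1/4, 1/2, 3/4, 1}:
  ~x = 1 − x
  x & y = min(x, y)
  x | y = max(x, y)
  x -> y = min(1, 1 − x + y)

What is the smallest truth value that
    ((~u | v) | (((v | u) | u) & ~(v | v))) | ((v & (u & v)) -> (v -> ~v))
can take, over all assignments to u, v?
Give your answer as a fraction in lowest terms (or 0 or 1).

3/4

Take u = 3/4, v = 3/4:
~u = ~3/4 = 1/4
~u | v = 1/4 | 3/4 = 3/4
v | u = 3/4 | 3/4 = 3/4
(v | u) | u = 3/4 | 3/4 = 3/4
v | v = 3/4 | 3/4 = 3/4
~(v | v) = ~3/4 = 1/4
((v | u) | u) & ~(v | v) = 3/4 & 1/4 = 1/4
(~u | v) | (((v | u) | u) & ~(v | v)) = 3/4 | 1/4 = 3/4
u & v = 3/4 & 3/4 = 3/4
v & (u & v) = 3/4 & 3/4 = 3/4
~v = ~3/4 = 1/4
v -> ~v = 3/4 -> 1/4 = 1/2
(v & (u & v)) -> (v -> ~v) = 3/4 -> 1/2 = 3/4
((~u | v) | (((v | u) | u) & ~(v | v))) | ((v & (u & v)) -> (v -> ~v)) = 3/4 | 3/4 = 3/4
No assignment yields a value below 3/4, so this is the minimum.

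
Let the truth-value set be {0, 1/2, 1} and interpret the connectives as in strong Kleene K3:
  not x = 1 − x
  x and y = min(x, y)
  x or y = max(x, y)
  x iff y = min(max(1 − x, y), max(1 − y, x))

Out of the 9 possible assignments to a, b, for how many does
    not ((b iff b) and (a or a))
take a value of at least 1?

a = 0, b = 0 ↦ 1  ≥
a = 0, b = 1/2 ↦ 1  ≥
a = 0, b = 1 ↦ 1  ≥
a = 1/2, b = 0 ↦ 1/2  <
a = 1/2, b = 1/2 ↦ 1/2  <
a = 1/2, b = 1 ↦ 1/2  <
a = 1, b = 0 ↦ 0  <
a = 1, b = 1/2 ↦ 1/2  <
a = 1, b = 1 ↦ 0  <
So 3 of the 9 assignments meet the threshold.

3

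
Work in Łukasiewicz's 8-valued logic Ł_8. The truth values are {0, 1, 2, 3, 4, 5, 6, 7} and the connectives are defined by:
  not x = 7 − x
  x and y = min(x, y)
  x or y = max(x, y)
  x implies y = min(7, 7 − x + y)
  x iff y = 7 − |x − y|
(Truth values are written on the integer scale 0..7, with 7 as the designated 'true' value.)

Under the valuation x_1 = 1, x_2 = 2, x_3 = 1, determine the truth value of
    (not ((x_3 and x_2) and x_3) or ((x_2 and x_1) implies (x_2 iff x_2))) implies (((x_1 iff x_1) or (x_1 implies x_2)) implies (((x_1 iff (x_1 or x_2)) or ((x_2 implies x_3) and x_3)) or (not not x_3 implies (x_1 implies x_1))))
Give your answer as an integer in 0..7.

7

x_3 and x_2 = 1 and 2 = 1
(x_3 and x_2) and x_3 = 1 and 1 = 1
not ((x_3 and x_2) and x_3) = not 1 = 6
x_2 and x_1 = 2 and 1 = 1
x_2 iff x_2 = 2 iff 2 = 7
(x_2 and x_1) implies (x_2 iff x_2) = 1 implies 7 = 7
not ((x_3 and x_2) and x_3) or ((x_2 and x_1) implies (x_2 iff x_2)) = 6 or 7 = 7
x_1 iff x_1 = 1 iff 1 = 7
x_1 implies x_2 = 1 implies 2 = 7
(x_1 iff x_1) or (x_1 implies x_2) = 7 or 7 = 7
x_1 or x_2 = 1 or 2 = 2
x_1 iff (x_1 or x_2) = 1 iff 2 = 6
x_2 implies x_3 = 2 implies 1 = 6
(x_2 implies x_3) and x_3 = 6 and 1 = 1
(x_1 iff (x_1 or x_2)) or ((x_2 implies x_3) and x_3) = 6 or 1 = 6
not x_3 = not 1 = 6
not not x_3 = not 6 = 1
x_1 implies x_1 = 1 implies 1 = 7
not not x_3 implies (x_1 implies x_1) = 1 implies 7 = 7
((x_1 iff (x_1 or x_2)) or ((x_2 implies x_3) and x_3)) or (not not x_3 implies (x_1 implies x_1)) = 6 or 7 = 7
((x_1 iff x_1) or (x_1 implies x_2)) implies (((x_1 iff (x_1 or x_2)) or ((x_2 implies x_3) and x_3)) or (not not x_3 implies (x_1 implies x_1))) = 7 implies 7 = 7
(not ((x_3 and x_2) and x_3) or ((x_2 and x_1) implies (x_2 iff x_2))) implies (((x_1 iff x_1) or (x_1 implies x_2)) implies (((x_1 iff (x_1 or x_2)) or ((x_2 implies x_3) and x_3)) or (not not x_3 implies (x_1 implies x_1)))) = 7 implies 7 = 7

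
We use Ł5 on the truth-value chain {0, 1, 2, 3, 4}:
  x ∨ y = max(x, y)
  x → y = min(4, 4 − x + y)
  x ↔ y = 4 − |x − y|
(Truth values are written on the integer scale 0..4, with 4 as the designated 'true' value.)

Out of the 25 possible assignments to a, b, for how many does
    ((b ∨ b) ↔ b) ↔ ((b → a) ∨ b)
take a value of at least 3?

24

value 4: 19 assignments (counts)
value 3: 5 assignments (counts)
value 2: 1 assignment
So 24 of the 25 assignments meet the threshold.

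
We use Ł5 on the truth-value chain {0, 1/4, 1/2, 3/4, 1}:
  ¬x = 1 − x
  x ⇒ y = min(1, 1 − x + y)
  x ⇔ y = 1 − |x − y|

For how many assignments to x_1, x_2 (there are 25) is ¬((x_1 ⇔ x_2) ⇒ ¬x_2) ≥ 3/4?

3

value 1: 1 assignment (counts)
value 3/4: 2 assignments (counts)
value 1/2: 4 assignments
value 1/4: 5 assignments
value 0: 13 assignments
So 3 of the 25 assignments meet the threshold.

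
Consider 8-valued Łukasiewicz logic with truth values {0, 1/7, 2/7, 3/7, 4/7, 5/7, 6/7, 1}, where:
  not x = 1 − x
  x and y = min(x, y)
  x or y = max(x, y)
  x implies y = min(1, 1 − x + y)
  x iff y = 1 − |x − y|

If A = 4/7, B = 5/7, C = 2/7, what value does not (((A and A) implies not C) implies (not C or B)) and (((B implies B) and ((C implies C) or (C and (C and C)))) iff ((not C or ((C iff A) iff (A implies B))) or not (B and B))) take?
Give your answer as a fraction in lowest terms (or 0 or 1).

A and A = 4/7 and 4/7 = 4/7
not C = not 2/7 = 5/7
(A and A) implies not C = 4/7 implies 5/7 = 1
not C = not 2/7 = 5/7
not C or B = 5/7 or 5/7 = 5/7
((A and A) implies not C) implies (not C or B) = 1 implies 5/7 = 5/7
not (((A and A) implies not C) implies (not C or B)) = not 5/7 = 2/7
B implies B = 5/7 implies 5/7 = 1
C implies C = 2/7 implies 2/7 = 1
C and C = 2/7 and 2/7 = 2/7
C and (C and C) = 2/7 and 2/7 = 2/7
(C implies C) or (C and (C and C)) = 1 or 2/7 = 1
(B implies B) and ((C implies C) or (C and (C and C))) = 1 and 1 = 1
not C = not 2/7 = 5/7
C iff A = 2/7 iff 4/7 = 5/7
A implies B = 4/7 implies 5/7 = 1
(C iff A) iff (A implies B) = 5/7 iff 1 = 5/7
not C or ((C iff A) iff (A implies B)) = 5/7 or 5/7 = 5/7
B and B = 5/7 and 5/7 = 5/7
not (B and B) = not 5/7 = 2/7
(not C or ((C iff A) iff (A implies B))) or not (B and B) = 5/7 or 2/7 = 5/7
((B implies B) and ((C implies C) or (C and (C and C)))) iff ((not C or ((C iff A) iff (A implies B))) or not (B and B)) = 1 iff 5/7 = 5/7
not (((A and A) implies not C) implies (not C or B)) and (((B implies B) and ((C implies C) or (C and (C and C)))) iff ((not C or ((C iff A) iff (A implies B))) or not (B and B))) = 2/7 and 5/7 = 2/7

2/7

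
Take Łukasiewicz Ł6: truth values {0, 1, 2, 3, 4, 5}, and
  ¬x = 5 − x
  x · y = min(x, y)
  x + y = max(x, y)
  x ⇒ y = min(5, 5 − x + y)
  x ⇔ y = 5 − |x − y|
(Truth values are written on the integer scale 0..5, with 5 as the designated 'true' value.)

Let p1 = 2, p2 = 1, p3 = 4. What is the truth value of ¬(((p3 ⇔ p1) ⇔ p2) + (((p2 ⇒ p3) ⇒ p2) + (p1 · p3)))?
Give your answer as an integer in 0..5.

p3 ⇔ p1 = 4 ⇔ 2 = 3
(p3 ⇔ p1) ⇔ p2 = 3 ⇔ 1 = 3
p2 ⇒ p3 = 1 ⇒ 4 = 5
(p2 ⇒ p3) ⇒ p2 = 5 ⇒ 1 = 1
p1 · p3 = 2 · 4 = 2
((p2 ⇒ p3) ⇒ p2) + (p1 · p3) = 1 + 2 = 2
((p3 ⇔ p1) ⇔ p2) + (((p2 ⇒ p3) ⇒ p2) + (p1 · p3)) = 3 + 2 = 3
¬(((p3 ⇔ p1) ⇔ p2) + (((p2 ⇒ p3) ⇒ p2) + (p1 · p3))) = ¬3 = 2

2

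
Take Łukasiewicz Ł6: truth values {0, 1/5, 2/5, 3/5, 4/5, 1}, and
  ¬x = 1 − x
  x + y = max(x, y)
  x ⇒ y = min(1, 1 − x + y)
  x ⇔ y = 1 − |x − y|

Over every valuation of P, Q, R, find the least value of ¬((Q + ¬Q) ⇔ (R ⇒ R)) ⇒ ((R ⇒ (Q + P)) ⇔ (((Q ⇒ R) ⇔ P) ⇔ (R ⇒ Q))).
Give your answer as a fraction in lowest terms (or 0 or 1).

Take P = 0, Q = 2/5, R = 2/5:
¬Q = ¬2/5 = 3/5
Q + ¬Q = 2/5 + 3/5 = 3/5
R ⇒ R = 2/5 ⇒ 2/5 = 1
(Q + ¬Q) ⇔ (R ⇒ R) = 3/5 ⇔ 1 = 3/5
¬((Q + ¬Q) ⇔ (R ⇒ R)) = ¬3/5 = 2/5
Q + P = 2/5 + 0 = 2/5
R ⇒ (Q + P) = 2/5 ⇒ 2/5 = 1
Q ⇒ R = 2/5 ⇒ 2/5 = 1
(Q ⇒ R) ⇔ P = 1 ⇔ 0 = 0
R ⇒ Q = 2/5 ⇒ 2/5 = 1
((Q ⇒ R) ⇔ P) ⇔ (R ⇒ Q) = 0 ⇔ 1 = 0
(R ⇒ (Q + P)) ⇔ (((Q ⇒ R) ⇔ P) ⇔ (R ⇒ Q)) = 1 ⇔ 0 = 0
¬((Q + ¬Q) ⇔ (R ⇒ R)) ⇒ ((R ⇒ (Q + P)) ⇔ (((Q ⇒ R) ⇔ P) ⇔ (R ⇒ Q))) = 2/5 ⇒ 0 = 3/5
No assignment yields a value below 3/5, so this is the minimum.

3/5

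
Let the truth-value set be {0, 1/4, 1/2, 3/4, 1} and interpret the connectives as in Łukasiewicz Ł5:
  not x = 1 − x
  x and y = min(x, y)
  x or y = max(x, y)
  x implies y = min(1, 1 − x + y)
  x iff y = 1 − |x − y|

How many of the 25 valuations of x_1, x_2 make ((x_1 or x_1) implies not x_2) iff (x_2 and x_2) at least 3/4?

8

value 1: 3 assignments (counts)
value 3/4: 5 assignments (counts)
value 1/2: 6 assignments
value 1/4: 5 assignments
value 0: 6 assignments
So 8 of the 25 assignments meet the threshold.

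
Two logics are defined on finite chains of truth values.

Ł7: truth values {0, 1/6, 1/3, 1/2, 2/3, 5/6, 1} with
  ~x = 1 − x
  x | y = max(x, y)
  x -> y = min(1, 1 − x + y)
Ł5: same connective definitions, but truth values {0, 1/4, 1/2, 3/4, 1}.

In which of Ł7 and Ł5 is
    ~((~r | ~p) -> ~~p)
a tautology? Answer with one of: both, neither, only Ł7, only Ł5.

In Ł7: at p = 1/6, r = 0 the value is 5/6 — not a tautology.
In Ł5: at p = 1/4, r = 0 the value is 3/4 — not a tautology.

neither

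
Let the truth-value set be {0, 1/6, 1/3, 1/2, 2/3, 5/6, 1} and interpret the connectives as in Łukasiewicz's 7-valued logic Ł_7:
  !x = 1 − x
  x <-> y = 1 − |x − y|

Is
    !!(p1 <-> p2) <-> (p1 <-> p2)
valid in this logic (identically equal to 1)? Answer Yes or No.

Yes

At p1 = 1/3, p2 = 1, for instance:
p1 <-> p2 = 1/3 <-> 1 = 1/3
!(p1 <-> p2) = !1/3 = 2/3
!!(p1 <-> p2) = !2/3 = 1/3
!!(p1 <-> p2) <-> (p1 <-> p2) = 1/3 <-> 1/3 = 1
and checking the remaining 48 assignments likewise gives ≥ 1 in every case.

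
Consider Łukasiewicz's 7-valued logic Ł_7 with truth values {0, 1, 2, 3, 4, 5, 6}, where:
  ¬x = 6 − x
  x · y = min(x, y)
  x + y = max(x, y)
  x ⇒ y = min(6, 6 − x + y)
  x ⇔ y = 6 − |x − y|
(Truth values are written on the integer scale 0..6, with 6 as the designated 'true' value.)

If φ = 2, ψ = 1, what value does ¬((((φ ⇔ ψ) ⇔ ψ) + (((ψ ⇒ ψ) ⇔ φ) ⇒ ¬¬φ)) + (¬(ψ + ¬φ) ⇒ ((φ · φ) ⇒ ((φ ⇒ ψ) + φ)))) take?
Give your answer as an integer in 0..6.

0

φ ⇔ ψ = 2 ⇔ 1 = 5
(φ ⇔ ψ) ⇔ ψ = 5 ⇔ 1 = 2
ψ ⇒ ψ = 1 ⇒ 1 = 6
(ψ ⇒ ψ) ⇔ φ = 6 ⇔ 2 = 2
¬φ = ¬2 = 4
¬¬φ = ¬4 = 2
((ψ ⇒ ψ) ⇔ φ) ⇒ ¬¬φ = 2 ⇒ 2 = 6
((φ ⇔ ψ) ⇔ ψ) + (((ψ ⇒ ψ) ⇔ φ) ⇒ ¬¬φ) = 2 + 6 = 6
¬φ = ¬2 = 4
ψ + ¬φ = 1 + 4 = 4
¬(ψ + ¬φ) = ¬4 = 2
φ · φ = 2 · 2 = 2
φ ⇒ ψ = 2 ⇒ 1 = 5
(φ ⇒ ψ) + φ = 5 + 2 = 5
(φ · φ) ⇒ ((φ ⇒ ψ) + φ) = 2 ⇒ 5 = 6
¬(ψ + ¬φ) ⇒ ((φ · φ) ⇒ ((φ ⇒ ψ) + φ)) = 2 ⇒ 6 = 6
(((φ ⇔ ψ) ⇔ ψ) + (((ψ ⇒ ψ) ⇔ φ) ⇒ ¬¬φ)) + (¬(ψ + ¬φ) ⇒ ((φ · φ) ⇒ ((φ ⇒ ψ) + φ))) = 6 + 6 = 6
¬((((φ ⇔ ψ) ⇔ ψ) + (((ψ ⇒ ψ) ⇔ φ) ⇒ ¬¬φ)) + (¬(ψ + ¬φ) ⇒ ((φ · φ) ⇒ ((φ ⇒ ψ) + φ)))) = ¬6 = 0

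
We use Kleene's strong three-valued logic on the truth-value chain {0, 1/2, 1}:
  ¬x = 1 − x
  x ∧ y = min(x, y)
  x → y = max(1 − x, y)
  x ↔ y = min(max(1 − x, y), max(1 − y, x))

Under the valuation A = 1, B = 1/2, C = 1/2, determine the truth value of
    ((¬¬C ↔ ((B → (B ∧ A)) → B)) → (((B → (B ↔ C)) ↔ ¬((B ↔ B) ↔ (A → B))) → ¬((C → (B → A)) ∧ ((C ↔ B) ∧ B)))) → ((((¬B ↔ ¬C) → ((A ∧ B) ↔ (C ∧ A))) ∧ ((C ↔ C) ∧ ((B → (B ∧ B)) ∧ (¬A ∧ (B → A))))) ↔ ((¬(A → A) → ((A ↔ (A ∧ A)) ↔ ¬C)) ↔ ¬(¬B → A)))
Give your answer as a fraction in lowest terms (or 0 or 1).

1

¬C = ¬1/2 = 1/2
¬¬C = ¬1/2 = 1/2
B ∧ A = 1/2 ∧ 1 = 1/2
B → (B ∧ A) = 1/2 → 1/2 = 1/2
(B → (B ∧ A)) → B = 1/2 → 1/2 = 1/2
¬¬C ↔ ((B → (B ∧ A)) → B) = 1/2 ↔ 1/2 = 1/2
B ↔ C = 1/2 ↔ 1/2 = 1/2
B → (B ↔ C) = 1/2 → 1/2 = 1/2
B ↔ B = 1/2 ↔ 1/2 = 1/2
A → B = 1 → 1/2 = 1/2
(B ↔ B) ↔ (A → B) = 1/2 ↔ 1/2 = 1/2
¬((B ↔ B) ↔ (A → B)) = ¬1/2 = 1/2
(B → (B ↔ C)) ↔ ¬((B ↔ B) ↔ (A → B)) = 1/2 ↔ 1/2 = 1/2
B → A = 1/2 → 1 = 1
C → (B → A) = 1/2 → 1 = 1
C ↔ B = 1/2 ↔ 1/2 = 1/2
(C ↔ B) ∧ B = 1/2 ∧ 1/2 = 1/2
(C → (B → A)) ∧ ((C ↔ B) ∧ B) = 1 ∧ 1/2 = 1/2
¬((C → (B → A)) ∧ ((C ↔ B) ∧ B)) = ¬1/2 = 1/2
((B → (B ↔ C)) ↔ ¬((B ↔ B) ↔ (A → B))) → ¬((C → (B → A)) ∧ ((C ↔ B) ∧ B)) = 1/2 → 1/2 = 1/2
(¬¬C ↔ ((B → (B ∧ A)) → B)) → (((B → (B ↔ C)) ↔ ¬((B ↔ B) ↔ (A → B))) → ¬((C → (B → A)) ∧ ((C ↔ B) ∧ B))) = 1/2 → 1/2 = 1/2
¬B = ¬1/2 = 1/2
¬C = ¬1/2 = 1/2
¬B ↔ ¬C = 1/2 ↔ 1/2 = 1/2
A ∧ B = 1 ∧ 1/2 = 1/2
C ∧ A = 1/2 ∧ 1 = 1/2
(A ∧ B) ↔ (C ∧ A) = 1/2 ↔ 1/2 = 1/2
(¬B ↔ ¬C) → ((A ∧ B) ↔ (C ∧ A)) = 1/2 → 1/2 = 1/2
C ↔ C = 1/2 ↔ 1/2 = 1/2
B ∧ B = 1/2 ∧ 1/2 = 1/2
B → (B ∧ B) = 1/2 → 1/2 = 1/2
¬A = ¬1 = 0
B → A = 1/2 → 1 = 1
¬A ∧ (B → A) = 0 ∧ 1 = 0
(B → (B ∧ B)) ∧ (¬A ∧ (B → A)) = 1/2 ∧ 0 = 0
(C ↔ C) ∧ ((B → (B ∧ B)) ∧ (¬A ∧ (B → A))) = 1/2 ∧ 0 = 0
((¬B ↔ ¬C) → ((A ∧ B) ↔ (C ∧ A))) ∧ ((C ↔ C) ∧ ((B → (B ∧ B)) ∧ (¬A ∧ (B → A)))) = 1/2 ∧ 0 = 0
A → A = 1 → 1 = 1
¬(A → A) = ¬1 = 0
A ∧ A = 1 ∧ 1 = 1
A ↔ (A ∧ A) = 1 ↔ 1 = 1
¬C = ¬1/2 = 1/2
(A ↔ (A ∧ A)) ↔ ¬C = 1 ↔ 1/2 = 1/2
¬(A → A) → ((A ↔ (A ∧ A)) ↔ ¬C) = 0 → 1/2 = 1
¬B = ¬1/2 = 1/2
¬B → A = 1/2 → 1 = 1
¬(¬B → A) = ¬1 = 0
(¬(A → A) → ((A ↔ (A ∧ A)) ↔ ¬C)) ↔ ¬(¬B → A) = 1 ↔ 0 = 0
(((¬B ↔ ¬C) → ((A ∧ B) ↔ (C ∧ A))) ∧ ((C ↔ C) ∧ ((B → (B ∧ B)) ∧ (¬A ∧ (B → A))))) ↔ ((¬(A → A) → ((A ↔ (A ∧ A)) ↔ ¬C)) ↔ ¬(¬B → A)) = 0 ↔ 0 = 1
((¬¬C ↔ ((B → (B ∧ A)) → B)) → (((B → (B ↔ C)) ↔ ¬((B ↔ B) ↔ (A → B))) → ¬((C → (B → A)) ∧ ((C ↔ B) ∧ B)))) → ((((¬B ↔ ¬C) → ((A ∧ B) ↔ (C ∧ A))) ∧ ((C ↔ C) ∧ ((B → (B ∧ B)) ∧ (¬A ∧ (B → A))))) ↔ ((¬(A → A) → ((A ↔ (A ∧ A)) ↔ ¬C)) ↔ ¬(¬B → A))) = 1/2 → 1 = 1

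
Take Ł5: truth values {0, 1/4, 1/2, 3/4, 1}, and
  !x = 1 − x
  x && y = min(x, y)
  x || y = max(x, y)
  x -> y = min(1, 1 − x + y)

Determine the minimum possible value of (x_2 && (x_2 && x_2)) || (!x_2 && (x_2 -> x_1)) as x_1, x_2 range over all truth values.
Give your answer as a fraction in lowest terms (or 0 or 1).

Take x_1 = 0, x_2 = 1/2:
x_2 && x_2 = 1/2 && 1/2 = 1/2
x_2 && (x_2 && x_2) = 1/2 && 1/2 = 1/2
!x_2 = !1/2 = 1/2
x_2 -> x_1 = 1/2 -> 0 = 1/2
!x_2 && (x_2 -> x_1) = 1/2 && 1/2 = 1/2
(x_2 && (x_2 && x_2)) || (!x_2 && (x_2 -> x_1)) = 1/2 || 1/2 = 1/2
No assignment yields a value below 1/2, so this is the minimum.

1/2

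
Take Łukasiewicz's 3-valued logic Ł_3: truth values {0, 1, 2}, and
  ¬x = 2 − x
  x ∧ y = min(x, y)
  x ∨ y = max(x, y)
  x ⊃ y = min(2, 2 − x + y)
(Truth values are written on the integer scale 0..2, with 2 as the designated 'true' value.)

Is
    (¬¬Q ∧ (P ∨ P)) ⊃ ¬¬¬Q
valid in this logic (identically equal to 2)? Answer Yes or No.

No

Counterexample: take P = 1, Q = 2.
¬Q = ¬2 = 0
¬¬Q = ¬0 = 2
P ∨ P = 1 ∨ 1 = 1
¬¬Q ∧ (P ∨ P) = 2 ∧ 1 = 1
¬Q = ¬2 = 0
¬¬Q = ¬0 = 2
¬¬¬Q = ¬2 = 0
(¬¬Q ∧ (P ∨ P)) ⊃ ¬¬¬Q = 1 ⊃ 0 = 1
This gives 1 ≠ 2.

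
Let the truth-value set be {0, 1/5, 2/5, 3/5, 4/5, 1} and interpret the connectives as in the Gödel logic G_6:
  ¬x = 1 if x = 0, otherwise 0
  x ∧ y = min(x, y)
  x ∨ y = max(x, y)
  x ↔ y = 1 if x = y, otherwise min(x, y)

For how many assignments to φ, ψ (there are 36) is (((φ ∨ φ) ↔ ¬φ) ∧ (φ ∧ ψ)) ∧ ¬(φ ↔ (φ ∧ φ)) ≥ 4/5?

value 0: 36 assignments
So 0 of the 36 assignments meet the threshold.

0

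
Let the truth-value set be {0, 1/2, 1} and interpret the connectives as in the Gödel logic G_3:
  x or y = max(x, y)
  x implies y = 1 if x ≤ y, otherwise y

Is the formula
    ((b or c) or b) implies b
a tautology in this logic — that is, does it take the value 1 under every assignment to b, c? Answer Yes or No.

Counterexample: take b = 0, c = 1/2.
b or c = 0 or 1/2 = 1/2
(b or c) or b = 1/2 or 0 = 1/2
((b or c) or b) implies b = 1/2 implies 0 = 0
This gives 0 ≠ 1.

No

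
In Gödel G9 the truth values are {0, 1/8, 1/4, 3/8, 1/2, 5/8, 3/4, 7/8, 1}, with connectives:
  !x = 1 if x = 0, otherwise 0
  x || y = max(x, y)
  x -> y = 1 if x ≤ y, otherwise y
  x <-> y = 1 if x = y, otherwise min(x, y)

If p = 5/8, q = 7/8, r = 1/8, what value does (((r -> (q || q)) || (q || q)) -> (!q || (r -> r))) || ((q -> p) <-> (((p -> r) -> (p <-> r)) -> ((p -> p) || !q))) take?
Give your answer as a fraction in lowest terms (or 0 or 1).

1

q || q = 7/8 || 7/8 = 7/8
r -> (q || q) = 1/8 -> 7/8 = 1
q || q = 7/8 || 7/8 = 7/8
(r -> (q || q)) || (q || q) = 1 || 7/8 = 1
!q = !7/8 = 0
r -> r = 1/8 -> 1/8 = 1
!q || (r -> r) = 0 || 1 = 1
((r -> (q || q)) || (q || q)) -> (!q || (r -> r)) = 1 -> 1 = 1
q -> p = 7/8 -> 5/8 = 5/8
p -> r = 5/8 -> 1/8 = 1/8
p <-> r = 5/8 <-> 1/8 = 1/8
(p -> r) -> (p <-> r) = 1/8 -> 1/8 = 1
p -> p = 5/8 -> 5/8 = 1
!q = !7/8 = 0
(p -> p) || !q = 1 || 0 = 1
((p -> r) -> (p <-> r)) -> ((p -> p) || !q) = 1 -> 1 = 1
(q -> p) <-> (((p -> r) -> (p <-> r)) -> ((p -> p) || !q)) = 5/8 <-> 1 = 5/8
(((r -> (q || q)) || (q || q)) -> (!q || (r -> r))) || ((q -> p) <-> (((p -> r) -> (p <-> r)) -> ((p -> p) || !q))) = 1 || 5/8 = 1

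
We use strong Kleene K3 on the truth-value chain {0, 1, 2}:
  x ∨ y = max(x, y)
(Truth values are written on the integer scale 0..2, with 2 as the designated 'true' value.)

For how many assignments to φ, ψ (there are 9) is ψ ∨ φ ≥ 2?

φ = 0, ψ = 0 ↦ 0  <
φ = 0, ψ = 1 ↦ 1  <
φ = 0, ψ = 2 ↦ 2  ≥
φ = 1, ψ = 0 ↦ 1  <
φ = 1, ψ = 1 ↦ 1  <
φ = 1, ψ = 2 ↦ 2  ≥
φ = 2, ψ = 0 ↦ 2  ≥
φ = 2, ψ = 1 ↦ 2  ≥
φ = 2, ψ = 2 ↦ 2  ≥
So 5 of the 9 assignments meet the threshold.

5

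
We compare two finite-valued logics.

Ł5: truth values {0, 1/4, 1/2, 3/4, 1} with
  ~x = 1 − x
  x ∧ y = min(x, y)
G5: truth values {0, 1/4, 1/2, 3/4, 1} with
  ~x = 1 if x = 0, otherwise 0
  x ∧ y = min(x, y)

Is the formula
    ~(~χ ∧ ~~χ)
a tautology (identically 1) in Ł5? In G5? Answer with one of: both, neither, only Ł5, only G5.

In Ł5: at χ = 1/4 the value is 3/4 — not a tautology.
In G5: every assignment gives 1 — tautology.

only G5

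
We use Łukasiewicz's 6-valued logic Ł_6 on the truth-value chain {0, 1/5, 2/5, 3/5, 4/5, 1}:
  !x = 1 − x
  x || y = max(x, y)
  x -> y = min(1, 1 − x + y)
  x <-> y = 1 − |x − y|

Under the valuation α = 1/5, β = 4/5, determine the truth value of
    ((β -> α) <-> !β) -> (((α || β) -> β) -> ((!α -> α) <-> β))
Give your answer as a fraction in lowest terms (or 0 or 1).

4/5

β -> α = 4/5 -> 1/5 = 2/5
!β = !4/5 = 1/5
(β -> α) <-> !β = 2/5 <-> 1/5 = 4/5
α || β = 1/5 || 4/5 = 4/5
(α || β) -> β = 4/5 -> 4/5 = 1
!α = !1/5 = 4/5
!α -> α = 4/5 -> 1/5 = 2/5
(!α -> α) <-> β = 2/5 <-> 4/5 = 3/5
((α || β) -> β) -> ((!α -> α) <-> β) = 1 -> 3/5 = 3/5
((β -> α) <-> !β) -> (((α || β) -> β) -> ((!α -> α) <-> β)) = 4/5 -> 3/5 = 4/5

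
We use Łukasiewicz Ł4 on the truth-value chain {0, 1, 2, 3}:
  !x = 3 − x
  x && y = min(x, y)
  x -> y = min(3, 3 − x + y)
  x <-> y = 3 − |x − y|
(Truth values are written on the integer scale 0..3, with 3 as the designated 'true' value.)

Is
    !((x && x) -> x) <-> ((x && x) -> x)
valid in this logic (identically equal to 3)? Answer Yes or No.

No

Counterexample: take x = 0.
x && x = 0 && 0 = 0
(x && x) -> x = 0 -> 0 = 3
!((x && x) -> x) = !3 = 0
x && x = 0 && 0 = 0
(x && x) -> x = 0 -> 0 = 3
!((x && x) -> x) <-> ((x && x) -> x) = 0 <-> 3 = 0
This gives 0 ≠ 3.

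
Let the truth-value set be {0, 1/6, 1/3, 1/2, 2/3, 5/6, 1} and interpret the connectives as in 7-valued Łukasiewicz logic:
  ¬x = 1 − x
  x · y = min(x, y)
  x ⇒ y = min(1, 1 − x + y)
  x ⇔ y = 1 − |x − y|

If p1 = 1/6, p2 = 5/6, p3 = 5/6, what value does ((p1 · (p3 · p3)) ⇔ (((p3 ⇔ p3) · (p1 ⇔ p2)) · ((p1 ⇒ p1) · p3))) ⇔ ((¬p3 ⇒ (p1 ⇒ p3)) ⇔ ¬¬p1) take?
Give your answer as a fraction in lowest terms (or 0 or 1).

1/3

p3 · p3 = 5/6 · 5/6 = 5/6
p1 · (p3 · p3) = 1/6 · 5/6 = 1/6
p3 ⇔ p3 = 5/6 ⇔ 5/6 = 1
p1 ⇔ p2 = 1/6 ⇔ 5/6 = 1/3
(p3 ⇔ p3) · (p1 ⇔ p2) = 1 · 1/3 = 1/3
p1 ⇒ p1 = 1/6 ⇒ 1/6 = 1
(p1 ⇒ p1) · p3 = 1 · 5/6 = 5/6
((p3 ⇔ p3) · (p1 ⇔ p2)) · ((p1 ⇒ p1) · p3) = 1/3 · 5/6 = 1/3
(p1 · (p3 · p3)) ⇔ (((p3 ⇔ p3) · (p1 ⇔ p2)) · ((p1 ⇒ p1) · p3)) = 1/6 ⇔ 1/3 = 5/6
¬p3 = ¬5/6 = 1/6
p1 ⇒ p3 = 1/6 ⇒ 5/6 = 1
¬p3 ⇒ (p1 ⇒ p3) = 1/6 ⇒ 1 = 1
¬p1 = ¬1/6 = 5/6
¬¬p1 = ¬5/6 = 1/6
(¬p3 ⇒ (p1 ⇒ p3)) ⇔ ¬¬p1 = 1 ⇔ 1/6 = 1/6
((p1 · (p3 · p3)) ⇔ (((p3 ⇔ p3) · (p1 ⇔ p2)) · ((p1 ⇒ p1) · p3))) ⇔ ((¬p3 ⇒ (p1 ⇒ p3)) ⇔ ¬¬p1) = 5/6 ⇔ 1/6 = 1/3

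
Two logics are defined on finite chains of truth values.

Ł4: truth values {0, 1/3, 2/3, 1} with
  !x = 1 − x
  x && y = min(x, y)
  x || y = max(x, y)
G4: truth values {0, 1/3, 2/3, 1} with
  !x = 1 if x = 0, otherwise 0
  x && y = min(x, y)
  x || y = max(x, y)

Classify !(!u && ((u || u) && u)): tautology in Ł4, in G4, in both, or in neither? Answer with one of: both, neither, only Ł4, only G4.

In Ł4: at u = 1/3 the value is 2/3 — not a tautology.
In G4: every assignment gives 1 — tautology.

only G4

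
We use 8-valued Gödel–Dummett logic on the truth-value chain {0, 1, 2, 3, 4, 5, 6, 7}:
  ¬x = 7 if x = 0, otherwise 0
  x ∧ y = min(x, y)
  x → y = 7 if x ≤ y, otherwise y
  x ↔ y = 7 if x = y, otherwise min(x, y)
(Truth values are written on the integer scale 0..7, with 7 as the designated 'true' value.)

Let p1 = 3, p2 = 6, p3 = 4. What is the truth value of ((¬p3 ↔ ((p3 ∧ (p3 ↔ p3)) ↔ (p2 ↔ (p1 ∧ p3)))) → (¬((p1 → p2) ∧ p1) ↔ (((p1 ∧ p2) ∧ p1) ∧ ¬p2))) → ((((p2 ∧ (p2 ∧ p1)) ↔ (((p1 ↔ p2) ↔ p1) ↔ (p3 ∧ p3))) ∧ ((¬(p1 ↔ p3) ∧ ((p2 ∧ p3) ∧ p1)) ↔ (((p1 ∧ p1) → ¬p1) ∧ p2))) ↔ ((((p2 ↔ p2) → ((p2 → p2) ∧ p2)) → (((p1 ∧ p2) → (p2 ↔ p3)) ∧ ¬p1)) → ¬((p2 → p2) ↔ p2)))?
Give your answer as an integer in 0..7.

¬p3 = ¬4 = 0
p3 ↔ p3 = 4 ↔ 4 = 7
p3 ∧ (p3 ↔ p3) = 4 ∧ 7 = 4
p1 ∧ p3 = 3 ∧ 4 = 3
p2 ↔ (p1 ∧ p3) = 6 ↔ 3 = 3
(p3 ∧ (p3 ↔ p3)) ↔ (p2 ↔ (p1 ∧ p3)) = 4 ↔ 3 = 3
¬p3 ↔ ((p3 ∧ (p3 ↔ p3)) ↔ (p2 ↔ (p1 ∧ p3))) = 0 ↔ 3 = 0
p1 → p2 = 3 → 6 = 7
(p1 → p2) ∧ p1 = 7 ∧ 3 = 3
¬((p1 → p2) ∧ p1) = ¬3 = 0
p1 ∧ p2 = 3 ∧ 6 = 3
(p1 ∧ p2) ∧ p1 = 3 ∧ 3 = 3
¬p2 = ¬6 = 0
((p1 ∧ p2) ∧ p1) ∧ ¬p2 = 3 ∧ 0 = 0
¬((p1 → p2) ∧ p1) ↔ (((p1 ∧ p2) ∧ p1) ∧ ¬p2) = 0 ↔ 0 = 7
(¬p3 ↔ ((p3 ∧ (p3 ↔ p3)) ↔ (p2 ↔ (p1 ∧ p3)))) → (¬((p1 → p2) ∧ p1) ↔ (((p1 ∧ p2) ∧ p1) ∧ ¬p2)) = 0 → 7 = 7
p2 ∧ p1 = 6 ∧ 3 = 3
p2 ∧ (p2 ∧ p1) = 6 ∧ 3 = 3
p1 ↔ p2 = 3 ↔ 6 = 3
(p1 ↔ p2) ↔ p1 = 3 ↔ 3 = 7
p3 ∧ p3 = 4 ∧ 4 = 4
((p1 ↔ p2) ↔ p1) ↔ (p3 ∧ p3) = 7 ↔ 4 = 4
(p2 ∧ (p2 ∧ p1)) ↔ (((p1 ↔ p2) ↔ p1) ↔ (p3 ∧ p3)) = 3 ↔ 4 = 3
p1 ↔ p3 = 3 ↔ 4 = 3
¬(p1 ↔ p3) = ¬3 = 0
p2 ∧ p3 = 6 ∧ 4 = 4
(p2 ∧ p3) ∧ p1 = 4 ∧ 3 = 3
¬(p1 ↔ p3) ∧ ((p2 ∧ p3) ∧ p1) = 0 ∧ 3 = 0
p1 ∧ p1 = 3 ∧ 3 = 3
¬p1 = ¬3 = 0
(p1 ∧ p1) → ¬p1 = 3 → 0 = 0
((p1 ∧ p1) → ¬p1) ∧ p2 = 0 ∧ 6 = 0
(¬(p1 ↔ p3) ∧ ((p2 ∧ p3) ∧ p1)) ↔ (((p1 ∧ p1) → ¬p1) ∧ p2) = 0 ↔ 0 = 7
((p2 ∧ (p2 ∧ p1)) ↔ (((p1 ↔ p2) ↔ p1) ↔ (p3 ∧ p3))) ∧ ((¬(p1 ↔ p3) ∧ ((p2 ∧ p3) ∧ p1)) ↔ (((p1 ∧ p1) → ¬p1) ∧ p2)) = 3 ∧ 7 = 3
p2 ↔ p2 = 6 ↔ 6 = 7
p2 → p2 = 6 → 6 = 7
(p2 → p2) ∧ p2 = 7 ∧ 6 = 6
(p2 ↔ p2) → ((p2 → p2) ∧ p2) = 7 → 6 = 6
p1 ∧ p2 = 3 ∧ 6 = 3
p2 ↔ p3 = 6 ↔ 4 = 4
(p1 ∧ p2) → (p2 ↔ p3) = 3 → 4 = 7
¬p1 = ¬3 = 0
((p1 ∧ p2) → (p2 ↔ p3)) ∧ ¬p1 = 7 ∧ 0 = 0
((p2 ↔ p2) → ((p2 → p2) ∧ p2)) → (((p1 ∧ p2) → (p2 ↔ p3)) ∧ ¬p1) = 6 → 0 = 0
p2 → p2 = 6 → 6 = 7
(p2 → p2) ↔ p2 = 7 ↔ 6 = 6
¬((p2 → p2) ↔ p2) = ¬6 = 0
(((p2 ↔ p2) → ((p2 → p2) ∧ p2)) → (((p1 ∧ p2) → (p2 ↔ p3)) ∧ ¬p1)) → ¬((p2 → p2) ↔ p2) = 0 → 0 = 7
(((p2 ∧ (p2 ∧ p1)) ↔ (((p1 ↔ p2) ↔ p1) ↔ (p3 ∧ p3))) ∧ ((¬(p1 ↔ p3) ∧ ((p2 ∧ p3) ∧ p1)) ↔ (((p1 ∧ p1) → ¬p1) ∧ p2))) ↔ ((((p2 ↔ p2) → ((p2 → p2) ∧ p2)) → (((p1 ∧ p2) → (p2 ↔ p3)) ∧ ¬p1)) → ¬((p2 → p2) ↔ p2)) = 3 ↔ 7 = 3
((¬p3 ↔ ((p3 ∧ (p3 ↔ p3)) ↔ (p2 ↔ (p1 ∧ p3)))) → (¬((p1 → p2) ∧ p1) ↔ (((p1 ∧ p2) ∧ p1) ∧ ¬p2))) → ((((p2 ∧ (p2 ∧ p1)) ↔ (((p1 ↔ p2) ↔ p1) ↔ (p3 ∧ p3))) ∧ ((¬(p1 ↔ p3) ∧ ((p2 ∧ p3) ∧ p1)) ↔ (((p1 ∧ p1) → ¬p1) ∧ p2))) ↔ ((((p2 ↔ p2) → ((p2 → p2) ∧ p2)) → (((p1 ∧ p2) → (p2 ↔ p3)) ∧ ¬p1)) → ¬((p2 → p2) ↔ p2))) = 7 → 3 = 3

3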